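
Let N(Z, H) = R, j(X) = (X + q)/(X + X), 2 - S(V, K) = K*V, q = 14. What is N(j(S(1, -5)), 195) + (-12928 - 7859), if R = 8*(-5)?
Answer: -20827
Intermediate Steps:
S(V, K) = 2 - K*V
j(X) = (14 + X)/(2*X) (j(X) = (X + 14)/(X + X) = (14 + X)/((2*X)) = (14 + X)*(1/(2*X)) = (14 + X)/(2*X))
R = -40
N(Z, H) = -40
N(j(S(1, -5)), 195) + (-12928 - 7859) = -40 + (-12928 - 7859) = -40 - 20787 = -20827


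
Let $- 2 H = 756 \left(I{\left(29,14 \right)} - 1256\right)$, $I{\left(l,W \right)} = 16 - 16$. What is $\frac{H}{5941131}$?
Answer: $\frac{22608}{282911} \approx 0.079912$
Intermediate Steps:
$I{\left(l,W \right)} = 0$
$H = 474768$ ($H = - \frac{756 \left(0 - 1256\right)}{2} = - \frac{756 \left(-1256\right)}{2} = \left(- \frac{1}{2}\right) \left(-949536\right) = 474768$)
$\frac{H}{5941131} = \frac{474768}{5941131} = 474768 \cdot \frac{1}{5941131} = \frac{22608}{282911}$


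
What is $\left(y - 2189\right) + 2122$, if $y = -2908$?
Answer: $-2975$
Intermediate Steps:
$\left(y - 2189\right) + 2122 = \left(-2908 - 2189\right) + 2122 = -5097 + 2122 = -2975$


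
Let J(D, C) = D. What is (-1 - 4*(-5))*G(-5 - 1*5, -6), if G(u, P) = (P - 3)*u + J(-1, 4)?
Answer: 1691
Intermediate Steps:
G(u, P) = -1 + u*(-3 + P) (G(u, P) = (P - 3)*u - 1 = (-3 + P)*u - 1 = u*(-3 + P) - 1 = -1 + u*(-3 + P))
(-1 - 4*(-5))*G(-5 - 1*5, -6) = (-1 - 4*(-5))*(-1 - 3*(-5 - 1*5) - 6*(-5 - 1*5)) = (-1 + 20)*(-1 - 3*(-5 - 5) - 6*(-5 - 5)) = 19*(-1 - 3*(-10) - 6*(-10)) = 19*(-1 + 30 + 60) = 19*89 = 1691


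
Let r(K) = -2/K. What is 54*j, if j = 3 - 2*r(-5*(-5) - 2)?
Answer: 3942/23 ≈ 171.39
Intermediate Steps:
j = 73/23 (j = 3 - (-4)/(-5*(-5) - 2) = 3 - (-4)/(25 - 2) = 3 - (-4)/23 = 3 - 2*(-2/23) = 3 + 4/23 = 73/23 ≈ 3.1739)
54*j = 54*(73/23) = 3942/23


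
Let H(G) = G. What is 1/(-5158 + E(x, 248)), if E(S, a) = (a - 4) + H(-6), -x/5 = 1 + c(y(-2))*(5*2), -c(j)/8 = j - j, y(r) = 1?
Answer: -1/4920 ≈ -0.00020325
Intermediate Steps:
c(j) = 0 (c(j) = -8*(j - j) = -8*0 = 0)
x = -5 (x = -5*(1 + 0*(5*2)) = -5*(1 + 0*10) = -5*(1 + 0) = -5*1 = -5)
E(S, a) = -10 + a (E(S, a) = (a - 4) - 6 = (-4 + a) - 6 = -10 + a)
1/(-5158 + E(x, 248)) = 1/(-5158 + (-10 + 248)) = 1/(-5158 + 238) = 1/(-4920) = -1/4920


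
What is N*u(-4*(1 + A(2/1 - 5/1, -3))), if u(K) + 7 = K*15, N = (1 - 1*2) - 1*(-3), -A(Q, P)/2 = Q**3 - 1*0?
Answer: -6614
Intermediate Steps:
A(Q, P) = -2*Q**3 (A(Q, P) = -2*(Q**3 - 1*0) = -2*(Q**3 + 0) = -2*Q**3)
N = 2 (N = (1 - 2) + 3 = -1 + 3 = 2)
u(K) = -7 + 15*K (u(K) = -7 + K*15 = -7 + 15*K)
N*u(-4*(1 + A(2/1 - 5/1, -3))) = 2*(-7 + 15*(-4*(1 - 2*(2/1 - 5/1)**3))) = 2*(-7 + 15*(-4*(1 - 2*(2*1 - 5*1)**3))) = 2*(-7 + 15*(-4*(1 - 2*(2 - 5)**3))) = 2*(-7 + 15*(-4*(1 - 2*(-3)**3))) = 2*(-7 + 15*(-4*(1 - 2*(-27)))) = 2*(-7 + 15*(-4*(1 + 54))) = 2*(-7 + 15*(-4*55)) = 2*(-7 + 15*(-220)) = 2*(-7 - 3300) = 2*(-3307) = -6614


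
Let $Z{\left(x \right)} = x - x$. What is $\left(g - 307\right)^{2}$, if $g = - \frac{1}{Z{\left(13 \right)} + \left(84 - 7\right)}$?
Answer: $\frac{558849600}{5929} \approx 94257.0$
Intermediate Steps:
$Z{\left(x \right)} = 0$
$g = - \frac{1}{77}$ ($g = - \frac{1}{0 + \left(84 - 7\right)} = - \frac{1}{0 + 77} = - \frac{1}{77} \approx -0.012987$)
$\left(g - 307\right)^{2} = \left(- \frac{1}{77} - 307\right)^{2} = \left(- \frac{23640}{77}\right)^{2} = \frac{558849600}{5929}$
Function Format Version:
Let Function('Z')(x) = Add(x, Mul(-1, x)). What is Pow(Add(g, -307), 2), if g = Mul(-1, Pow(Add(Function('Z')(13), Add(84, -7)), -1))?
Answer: Rational(558849600, 5929) ≈ 94257.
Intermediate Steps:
Function('Z')(x) = 0
g = Rational(-1, 77) (g = Mul(-1, Pow(Add(0, Add(84, -7)), -1)) = Mul(-1, Pow(Add(0, 77), -1)) = Mul(-1, Pow(77, -1)) = Mul(-1, Rational(1, 77)) = Rational(-1, 77) ≈ -0.012987)
Pow(Add(g, -307), 2) = Pow(Add(Rational(-1, 77), -307), 2) = Pow(Rational(-23640, 77), 2) = Rational(558849600, 5929)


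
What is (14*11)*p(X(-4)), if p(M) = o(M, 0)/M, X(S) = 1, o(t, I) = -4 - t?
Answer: -770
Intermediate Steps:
p(M) = (-4 - M)/M
(14*11)*p(X(-4)) = (14*11)*((-4 - 1*1)/1) = 154*(1*(-4 - 1)) = 154*(1*(-5)) = 154*(-5) = -770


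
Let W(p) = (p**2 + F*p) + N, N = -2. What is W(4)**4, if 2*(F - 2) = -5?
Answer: 20736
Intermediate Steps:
F = -1/2 (F = 2 + (1/2)*(-5) = 2 - 5/2 = -1/2 ≈ -0.50000)
W(p) = -2 + p**2 - p/2 (W(p) = (p**2 - p/2) - 2 = -2 + p**2 - p/2)
W(4)**4 = (-2 + 4**2 - 1/2*4)**4 = (-2 + 16 - 2)**4 = 12**4 = 20736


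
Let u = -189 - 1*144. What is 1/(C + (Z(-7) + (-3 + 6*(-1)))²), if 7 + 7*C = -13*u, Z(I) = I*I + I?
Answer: 7/11945 ≈ 0.00058602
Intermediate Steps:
u = -333 (u = -189 - 144 = -333)
Z(I) = I + I² (Z(I) = I² + I = I + I²)
C = 4322/7 (C = -1 + (-13*(-333))/7 = -1 + (⅐)*4329 = -1 + 4329/7 = 4322/7 ≈ 617.43)
1/(C + (Z(-7) + (-3 + 6*(-1)))²) = 1/(4322/7 + (-7*(1 - 7) + (-3 + 6*(-1)))²) = 1/(4322/7 + (-7*(-6) + (-3 - 6))²) = 1/(4322/7 + (42 - 9)²) = 1/(4322/7 + 33²) = 1/(4322/7 + 1089) = 1/(11945/7) = 7/11945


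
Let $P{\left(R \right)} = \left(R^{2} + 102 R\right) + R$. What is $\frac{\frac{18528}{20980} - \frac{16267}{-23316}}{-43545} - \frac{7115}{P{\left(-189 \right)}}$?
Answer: $- \frac{2105117051220431}{4808676756296700} \approx -0.43777$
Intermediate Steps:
$P{\left(R \right)} = R^{2} + 103 R$
$\frac{\frac{18528}{20980} - \frac{16267}{-23316}}{-43545} - \frac{7115}{P{\left(-189 \right)}} = \frac{\frac{18528}{20980} - \frac{16267}{-23316}}{-43545} - \frac{7115}{\left(-189\right) \left(103 - 189\right)} = \left(18528 \cdot \frac{1}{20980} - - \frac{16267}{23316}\right) \left(- \frac{1}{43545}\right) - \frac{7115}{\left(-189\right) \left(-86\right)} = \left(\frac{4632}{5245} + \frac{16267}{23316}\right) \left(- \frac{1}{43545}\right) - \frac{7115}{16254} = \frac{193320127}{122292420} \left(- \frac{1}{43545}\right) - \frac{7115}{16254} = - \frac{193320127}{5325223428900} - \frac{7115}{16254} = - \frac{2105117051220431}{4808676756296700}$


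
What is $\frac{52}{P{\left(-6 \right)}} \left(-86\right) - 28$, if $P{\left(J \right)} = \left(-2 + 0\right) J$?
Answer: $- \frac{1202}{3} \approx -400.67$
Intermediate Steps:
$P{\left(J \right)} = - 2 J$
$\frac{52}{P{\left(-6 \right)}} \left(-86\right) - 28 = \frac{52}{\left(-2\right) \left(-6\right)} \left(-86\right) - 28 = \frac{52}{12} \left(-86\right) - 28 = 52 \cdot \frac{1}{12} \left(-86\right) - 28 = \frac{13}{3} \left(-86\right) - 28 = - \frac{1118}{3} - 28 = - \frac{1202}{3}$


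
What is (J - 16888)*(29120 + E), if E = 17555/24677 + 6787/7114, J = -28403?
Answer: -231544430850901839/175552178 ≈ -1.3189e+9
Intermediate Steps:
E = 292369069/175552178 (E = 17555*(1/24677) + 6787*(1/7114) = 17555/24677 + 6787/7114 = 292369069/175552178 ≈ 1.6654)
(J - 16888)*(29120 + E) = (-28403 - 16888)*(29120 + 292369069/175552178) = -45291*5112371792429/175552178 = -231544430850901839/175552178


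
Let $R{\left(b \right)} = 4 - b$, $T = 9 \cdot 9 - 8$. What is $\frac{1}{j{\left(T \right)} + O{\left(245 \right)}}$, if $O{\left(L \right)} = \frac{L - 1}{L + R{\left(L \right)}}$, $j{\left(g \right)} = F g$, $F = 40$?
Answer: $\frac{1}{2981} \approx 0.00033546$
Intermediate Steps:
$T = 73$ ($T = 81 - 8 = 73$)
$j{\left(g \right)} = 40 g$
$O{\left(L \right)} = - \frac{1}{4} + \frac{L}{4}$ ($O{\left(L \right)} = \frac{L - 1}{L - \left(-4 + L\right)} = \frac{-1 + L}{4} = \left(-1 + L\right) \frac{1}{4} = - \frac{1}{4} + \frac{L}{4}$)
$\frac{1}{j{\left(T \right)} + O{\left(245 \right)}} = \frac{1}{40 \cdot 73 + \left(- \frac{1}{4} + \frac{1}{4} \cdot 245\right)} = \frac{1}{2920 + \left(- \frac{1}{4} + \frac{245}{4}\right)} = \frac{1}{2920 + 61} = \frac{1}{2981}$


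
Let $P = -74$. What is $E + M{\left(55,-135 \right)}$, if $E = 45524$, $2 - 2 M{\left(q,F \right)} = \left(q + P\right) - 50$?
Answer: $\frac{91119}{2} \approx 45560.0$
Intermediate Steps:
$M{\left(q,F \right)} = 63 - \frac{q}{2}$ ($M{\left(q,F \right)} = 1 - \frac{\left(q - 74\right) - 50}{2} = 1 - \frac{\left(-74 + q\right) - 50}{2} = 1 - \frac{-124 + q}{2} = 1 - \left(-62 + \frac{q}{2}\right) = 63 - \frac{q}{2}$)
$E + M{\left(55,-135 \right)} = 45524 + \left(63 - \frac{55}{2}\right) = 45524 + \frac{71}{2} = \frac{91119}{2}$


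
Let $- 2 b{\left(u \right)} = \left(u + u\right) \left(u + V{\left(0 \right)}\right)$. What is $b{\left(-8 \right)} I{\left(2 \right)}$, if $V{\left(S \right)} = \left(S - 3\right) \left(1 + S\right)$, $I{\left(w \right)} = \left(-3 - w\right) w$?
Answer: $880$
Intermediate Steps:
$I{\left(w \right)} = w \left(-3 - w\right)$
$V{\left(S \right)} = \left(1 + S\right) \left(-3 + S\right)$ ($V{\left(S \right)} = \left(-3 + S\right) \left(1 + S\right) = \left(1 + S\right) \left(-3 + S\right)$)
$b{\left(u \right)} = - u \left(-3 + u\right)$ ($b{\left(u \right)} = - \frac{\left(u + u\right) \left(u - \left(3 - 0^{2}\right)\right)}{2} = - \frac{2 u \left(u + \left(-3 + 0 + 0\right)\right)}{2} = - \frac{2 u \left(u - 3\right)}{2} = - \frac{2 u \left(-3 + u\right)}{2} = - u \left(-3 + u\right)$)
$b{\left(-8 \right)} I{\left(2 \right)} = - 8 \left(3 - -8\right) \left(\left(-1\right) 2 \left(3 + 2\right)\right) = - 8 \left(3 + 8\right) \left(\left(-1\right) 2 \cdot 5\right) = \left(-8\right) 11 \left(-10\right) = \left(-88\right) \left(-10\right) = 880$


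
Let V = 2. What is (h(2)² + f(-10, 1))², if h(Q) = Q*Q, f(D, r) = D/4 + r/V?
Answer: 196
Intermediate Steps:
f(D, r) = r/2 + D/4 (f(D, r) = D/4 + r/2 = r/2 + D/4)
h(Q) = Q²
(h(2)² + f(-10, 1))² = ((2²)² + ((½)*1 + (¼)*(-10)))² = (4² + (½ - 5/2))² = (16 - 2)² = 14² = 196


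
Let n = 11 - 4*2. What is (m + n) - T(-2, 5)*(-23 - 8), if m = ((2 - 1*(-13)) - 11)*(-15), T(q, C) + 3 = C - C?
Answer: -150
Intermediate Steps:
T(q, C) = -3 (T(q, C) = -3 + (C - C) = -3 + 0 = -3)
n = 3 (n = 11 - 8 = 3)
m = -60 (m = ((2 + 13) - 11)*(-15) = (15 - 11)*(-15) = 4*(-15) = -60)
(m + n) - T(-2, 5)*(-23 - 8) = (-60 + 3) - (-3)*(-23 - 8) = -57 - (-3)*(-31) = -57 - 1*93 = -57 - 93 = -150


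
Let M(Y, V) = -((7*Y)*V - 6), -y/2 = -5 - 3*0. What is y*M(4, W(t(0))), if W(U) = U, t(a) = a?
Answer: 60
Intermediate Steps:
y = 10 (y = -2*(-5 - 3*0) = -2*(-5 + 0) = -2*(-5) = 10)
M(Y, V) = 6 - 7*V*Y (M(Y, V) = -(7*V*Y - 6) = -(-6 + 7*V*Y) = 6 - 7*V*Y)
y*M(4, W(t(0))) = 10*(6 - 7*0*4) = 10*(6 + 0) = 10*6 = 60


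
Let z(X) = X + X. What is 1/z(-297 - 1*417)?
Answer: -1/1428 ≈ -0.00070028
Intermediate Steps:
z(X) = 2*X
1/z(-297 - 1*417) = 1/(2*(-297 - 1*417)) = 1/(2*(-297 - 417)) = 1/(2*(-714)) = 1/(-1428) = -1/1428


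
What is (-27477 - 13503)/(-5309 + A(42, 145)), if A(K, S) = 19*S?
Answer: 20490/1277 ≈ 16.045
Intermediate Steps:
(-27477 - 13503)/(-5309 + A(42, 145)) = (-27477 - 13503)/(-5309 + 19*145) = -40980/(-5309 + 2755) = -40980/(-2554) = -40980*(-1/2554) = 20490/1277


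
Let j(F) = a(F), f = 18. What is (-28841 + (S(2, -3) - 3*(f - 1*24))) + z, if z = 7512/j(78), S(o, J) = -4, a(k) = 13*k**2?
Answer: -189998131/6591 ≈ -28827.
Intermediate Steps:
j(F) = 13*F**2
z = 626/6591 (z = 7512/((13*78**2)) = 7512/((13*6084)) = 7512/79092 = 7512*(1/79092) = 626/6591 ≈ 0.094978)
(-28841 + (S(2, -3) - 3*(f - 1*24))) + z = (-28841 + (-4 - 3*(18 - 1*24))) + 626/6591 = (-28841 + (-4 - 3*(18 - 24))) + 626/6591 = (-28841 + (-4 - 3*(-6))) + 626/6591 = (-28841 + (-4 + 18)) + 626/6591 = (-28841 + 14) + 626/6591 = -28827 + 626/6591 = -189998131/6591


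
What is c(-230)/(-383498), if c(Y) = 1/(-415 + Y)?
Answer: 1/247356210 ≈ 4.0428e-9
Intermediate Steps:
c(-230)/(-383498) = 1/(-415 - 230*(-383498)) = -1/383498/(-645) = -1/645*(-1/383498) = 1/247356210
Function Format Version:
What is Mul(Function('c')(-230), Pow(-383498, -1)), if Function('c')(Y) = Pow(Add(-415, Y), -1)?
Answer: Rational(1, 247356210) ≈ 4.0428e-9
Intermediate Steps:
Mul(Function('c')(-230), Pow(-383498, -1)) = Mul(Pow(Add(-415, -230), -1), Pow(-383498, -1)) = Mul(Pow(-645, -1), Rational(-1, 383498)) = Mul(Rational(-1, 645), Rational(-1, 383498)) = Rational(1, 247356210)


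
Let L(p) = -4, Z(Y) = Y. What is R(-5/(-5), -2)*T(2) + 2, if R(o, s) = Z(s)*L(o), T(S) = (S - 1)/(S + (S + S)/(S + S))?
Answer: 14/3 ≈ 4.6667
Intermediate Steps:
T(S) = (-1 + S)/(1 + S) (T(S) = (-1 + S)/(S + (2*S)/((2*S))) = (-1 + S)/(S + (2*S)*(1/(2*S))) = (-1 + S)/(S + 1) = (-1 + S)/(1 + S))
R(o, s) = -4*s (R(o, s) = s*(-4) = -4*s)
R(-5/(-5), -2)*T(2) + 2 = (-4*(-2))*((-1 + 2)/(1 + 2)) + 2 = 8*(1/3) + 2 = 8*((⅓)*1) + 2 = 8*(⅓) + 2 = 8/3 + 2 = 14/3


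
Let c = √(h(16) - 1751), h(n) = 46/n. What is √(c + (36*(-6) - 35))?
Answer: √(-1004 + I*√27970)/2 ≈ 1.315 + 15.897*I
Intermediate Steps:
c = I*√27970/4 (c = √(46/16 - 1751) = √(46*(1/16) - 1751) = √(23/8 - 1751) = √(-13985/8) = I*√27970/4 ≈ 41.811*I)
√(c + (36*(-6) - 35)) = √(I*√27970/4 + (36*(-6) - 35)) = √(I*√27970/4 + (-216 - 35)) = √(I*√27970/4 - 251) = √(-251 + I*√27970/4)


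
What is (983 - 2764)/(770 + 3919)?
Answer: -1781/4689 ≈ -0.37983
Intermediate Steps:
(983 - 2764)/(770 + 3919) = -1781/4689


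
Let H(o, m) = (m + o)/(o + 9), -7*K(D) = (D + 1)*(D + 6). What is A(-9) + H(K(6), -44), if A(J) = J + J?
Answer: 2/3 ≈ 0.66667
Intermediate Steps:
K(D) = -(1 + D)*(6 + D)/7 (K(D) = -(D + 1)*(D + 6)/7 = -(1 + D)*(6 + D)/7)
A(J) = 2*J
H(o, m) = (m + o)/(9 + o)
A(-9) + H(K(6), -44) = 2*(-9) + (-44 + (-6/7 - 1*6 - 1/7*6**2))/(9 + (-6/7 - 1*6 - 1/7*6**2)) = -18 + (-44 + (-6/7 - 6 - 1/7*36))/(9 + (-6/7 - 6 - 1/7*36)) = -18 + (-44 + (-6/7 - 6 - 36/7))/(9 + (-6/7 - 6 - 36/7)) = -18 + (-44 - 12)/(9 - 12) = -18 - 56/(-3) = -18 - 1/3*(-56) = -18 + 56/3 = 2/3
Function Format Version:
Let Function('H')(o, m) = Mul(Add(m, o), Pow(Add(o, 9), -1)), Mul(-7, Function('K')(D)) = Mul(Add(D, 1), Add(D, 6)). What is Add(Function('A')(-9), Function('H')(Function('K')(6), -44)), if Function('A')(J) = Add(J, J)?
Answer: Rational(2, 3) ≈ 0.66667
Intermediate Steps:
Function('K')(D) = Mul(Rational(-1, 7), Add(1, D), Add(6, D)) (Function('K')(D) = Mul(Rational(-1, 7), Mul(Add(D, 1), Add(D, 6))) = Mul(Rational(-1, 7), Mul(Add(1, D), Add(6, D))) = Mul(Rational(-1, 7), Add(1, D), Add(6, D)))
Function('A')(J) = Mul(2, J)
Function('H')(o, m) = Mul(Pow(Add(9, o), -1), Add(m, o)) (Function('H')(o, m) = Mul(Add(m, o), Pow(Add(9, o), -1)) = Mul(Pow(Add(9, o), -1), Add(m, o)))
Add(Function('A')(-9), Function('H')(Function('K')(6), -44)) = Add(Mul(2, -9), Mul(Pow(Add(9, Add(Rational(-6, 7), Mul(-1, 6), Mul(Rational(-1, 7), Pow(6, 2)))), -1), Add(-44, Add(Rational(-6, 7), Mul(-1, 6), Mul(Rational(-1, 7), Pow(6, 2)))))) = Add(-18, Mul(Pow(Add(9, Add(Rational(-6, 7), -6, Mul(Rational(-1, 7), 36))), -1), Add(-44, Add(Rational(-6, 7), -6, Mul(Rational(-1, 7), 36))))) = Add(-18, Mul(Pow(Add(9, Add(Rational(-6, 7), -6, Rational(-36, 7))), -1), Add(-44, Add(Rational(-6, 7), -6, Rational(-36, 7))))) = Add(-18, Mul(Pow(Add(9, -12), -1), Add(-44, -12))) = Add(-18, Mul(Pow(-3, -1), -56)) = Add(-18, Mul(Rational(-1, 3), -56)) = Add(-18, Rational(56, 3)) = Rational(2, 3)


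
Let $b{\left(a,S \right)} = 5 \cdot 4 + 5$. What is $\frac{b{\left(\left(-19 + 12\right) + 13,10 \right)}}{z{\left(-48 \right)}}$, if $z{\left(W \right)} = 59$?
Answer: $\frac{25}{59} \approx 0.42373$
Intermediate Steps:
$b{\left(a,S \right)} = 25$ ($b{\left(a,S \right)} = 20 + 5 = 25$)
$\frac{b{\left(\left(-19 + 12\right) + 13,10 \right)}}{z{\left(-48 \right)}} = \frac{25}{59}$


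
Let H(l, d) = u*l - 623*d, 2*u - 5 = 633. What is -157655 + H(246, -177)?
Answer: 31090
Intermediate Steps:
u = 319 (u = 5/2 + (½)*633 = 5/2 + 633/2 = 319)
H(l, d) = -623*d + 319*l (H(l, d) = 319*l - 623*d = -623*d + 319*l)
-157655 + H(246, -177) = -157655 + (-623*(-177) + 319*246) = -157655 + (110271 + 78474) = -157655 + 188745 = 31090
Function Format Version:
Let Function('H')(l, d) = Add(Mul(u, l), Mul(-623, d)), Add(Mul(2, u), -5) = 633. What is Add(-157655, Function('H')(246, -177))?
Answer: 31090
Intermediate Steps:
u = 319 (u = Add(Rational(5, 2), Mul(Rational(1, 2), 633)) = Add(Rational(5, 2), Rational(633, 2)) = 319)
Function('H')(l, d) = Add(Mul(-623, d), Mul(319, l)) (Function('H')(l, d) = Add(Mul(319, l), Mul(-623, d)) = Add(Mul(-623, d), Mul(319, l)))
Add(-157655, Function('H')(246, -177)) = Add(-157655, Add(Mul(-623, -177), Mul(319, 246))) = Add(-157655, Add(110271, 78474)) = Add(-157655, 188745) = 31090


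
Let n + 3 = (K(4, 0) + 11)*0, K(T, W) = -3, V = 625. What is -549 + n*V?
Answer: -2424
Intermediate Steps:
n = -3 (n = -3 + (-3 + 11)*0 = -3 + 8*0 = -3 + 0 = -3)
-549 + n*V = -549 - 3*625 = -549 - 1875 = -2424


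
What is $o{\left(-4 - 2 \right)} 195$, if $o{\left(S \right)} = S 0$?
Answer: $0$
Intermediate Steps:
$o{\left(S \right)} = 0$
$o{\left(-4 - 2 \right)} 195 = 0 \cdot 195 = 0$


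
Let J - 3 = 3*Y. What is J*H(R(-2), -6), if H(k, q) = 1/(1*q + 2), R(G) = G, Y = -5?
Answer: 3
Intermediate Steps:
H(k, q) = 1/(2 + q) (H(k, q) = 1/(q + 2) = 1/(2 + q))
J = -12 (J = 3 + 3*(-5) = 3 - 15 = -12)
J*H(R(-2), -6) = -12/(2 - 6) = -12/(-4) = -12*(-¼) = 3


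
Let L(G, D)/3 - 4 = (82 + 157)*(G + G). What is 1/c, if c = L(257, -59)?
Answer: 1/368550 ≈ 2.7133e-6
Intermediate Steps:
L(G, D) = 12 + 1434*G (L(G, D) = 12 + 3*((82 + 157)*(G + G)) = 12 + 3*(239*(2*G)) = 12 + 3*(478*G) = 12 + 1434*G)
c = 368550 (c = 12 + 1434*257 = 12 + 368538 = 368550)
1/c = 1/368550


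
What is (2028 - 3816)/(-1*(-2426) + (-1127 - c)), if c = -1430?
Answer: -1788/2729 ≈ -0.65518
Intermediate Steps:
(2028 - 3816)/(-1*(-2426) + (-1127 - c)) = (2028 - 3816)/(-1*(-2426) + (-1127 - 1*(-1430))) = -1788/(2426 + (-1127 + 1430)) = -1788/(2426 + 303) = -1788/2729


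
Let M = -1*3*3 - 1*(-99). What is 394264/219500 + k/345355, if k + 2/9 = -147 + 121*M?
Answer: 62333587549/34112440125 ≈ 1.8273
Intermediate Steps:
M = 90 (M = -3*3 + 99 = -9 + 99 = 90)
k = 96685/9 (k = -2/9 + (-147 + 121*90) = -2/9 + (-147 + 10890) = -2/9 + 10743 = 96685/9 ≈ 10743.)
394264/219500 + k/345355 = 394264/219500 + (96685/9)/345355 = 394264*(1/219500) + (96685/9)*(1/345355) = 98566/54875 + 19337/621639 = 62333587549/34112440125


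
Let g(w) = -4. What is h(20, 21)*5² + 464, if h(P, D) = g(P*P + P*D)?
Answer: 364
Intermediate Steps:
h(P, D) = -4
h(20, 21)*5² + 464 = -4*5² + 464 = -4*25 + 464 = -100 + 464 = 364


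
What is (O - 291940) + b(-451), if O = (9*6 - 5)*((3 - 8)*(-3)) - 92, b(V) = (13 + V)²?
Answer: -99453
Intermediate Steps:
O = 643 (O = (54 - 5)*(-5*(-3)) - 92 = 49*15 - 92 = 735 - 92 = 643)
(O - 291940) + b(-451) = (643 - 291940) + (13 - 451)² = -291297 + (-438)² = -291297 + 191844 = -99453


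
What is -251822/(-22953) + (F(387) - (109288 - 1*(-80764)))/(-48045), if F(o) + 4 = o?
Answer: 5484086849/367592295 ≈ 14.919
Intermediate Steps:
F(o) = -4 + o
-251822/(-22953) + (F(387) - (109288 - 1*(-80764)))/(-48045) = -251822/(-22953) + ((-4 + 387) - (109288 - 1*(-80764)))/(-48045) = -251822*(-1/22953) + (383 - (109288 + 80764))*(-1/48045) = 251822/22953 + (383 - 1*190052)*(-1/48045) = 251822/22953 + (383 - 190052)*(-1/48045) = 251822/22953 - 189669*(-1/48045) = 251822/22953 + 63223/16015 = 5484086849/367592295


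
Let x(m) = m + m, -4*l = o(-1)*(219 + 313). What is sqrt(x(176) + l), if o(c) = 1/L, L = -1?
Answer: sqrt(485) ≈ 22.023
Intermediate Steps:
o(c) = -1 (o(c) = 1/(-1) = -1)
l = 133 (l = -(-1)*(219 + 313)/4 = -(-1)*532/4 = -1/4*(-532) = 133)
x(m) = 2*m
sqrt(x(176) + l) = sqrt(2*176 + 133) = sqrt(352 + 133) = sqrt(485)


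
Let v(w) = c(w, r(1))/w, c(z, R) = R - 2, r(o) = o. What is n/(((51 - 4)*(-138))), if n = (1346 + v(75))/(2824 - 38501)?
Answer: 100949/17355076650 ≈ 5.8167e-6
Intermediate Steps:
c(z, R) = -2 + R
v(w) = -1/w (v(w) = (-2 + 1)/w = -1/w)
n = -100949/2675775 (n = (1346 - 1/75)/(2824 - 38501) = (1346 - 1*1/75)/(-35677) = (1346 - 1/75)*(-1/35677) = (100949/75)*(-1/35677) = -100949/2675775 ≈ -0.037727)
n/(((51 - 4)*(-138))) = -100949*(-1/(138*(51 - 4)))/2675775 = -100949/(2675775*(47*(-138))) = -100949/2675775/(-6486) = -100949/2675775*(-1/6486) = 100949/17355076650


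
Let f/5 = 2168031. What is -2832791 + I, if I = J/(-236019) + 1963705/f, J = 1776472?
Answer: -483177674338123484/170565502863 ≈ -2.8328e+6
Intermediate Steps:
f = 10840155 (f = 5*2168031 = 10840155)
I = -1252917342851/170565502863 (I = 1776472/(-236019) + 1963705/10840155 = 1776472*(-1/236019) + 1963705*(1/10840155) = -1776472/236019 + 392741/2168031 = -1252917342851/170565502863 ≈ -7.3457)
-2832791 + I = -2832791 - 1252917342851/170565502863 = -483177674338123484/170565502863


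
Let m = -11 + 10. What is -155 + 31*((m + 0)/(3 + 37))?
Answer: -6231/40 ≈ -155.77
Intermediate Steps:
m = -1
-155 + 31*((m + 0)/(3 + 37)) = -155 + 31*((-1 + 0)/(3 + 37)) = -155 + 31*(-1/40) = -155 - 31/40 = -6231/40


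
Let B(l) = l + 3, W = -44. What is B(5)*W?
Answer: -352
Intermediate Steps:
B(l) = 3 + l
B(5)*W = (3 + 5)*(-44) = 8*(-44) = -352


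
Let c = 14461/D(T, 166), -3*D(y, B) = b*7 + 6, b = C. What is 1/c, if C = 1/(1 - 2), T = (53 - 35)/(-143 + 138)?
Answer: 1/43383 ≈ 2.3050e-5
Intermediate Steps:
T = -18/5 (T = 18/(-5) = 18*(-⅕) = -18/5 ≈ -3.6000)
C = -1 (C = 1/(-1) = -1)
b = -1
D(y, B) = ⅓ (D(y, B) = -(-1*7 + 6)/3 = -(-7 + 6)/3 = -⅓*(-1) = ⅓)
c = 43383 (c = 14461/(⅓) = 14461*3 = 43383)
1/c = 1/43383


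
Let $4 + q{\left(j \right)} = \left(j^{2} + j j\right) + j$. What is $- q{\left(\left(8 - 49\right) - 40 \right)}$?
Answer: $-13037$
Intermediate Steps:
$q{\left(j \right)} = -4 + j + 2 j^{2}$ ($q{\left(j \right)} = -4 + \left(\left(j^{2} + j j\right) + j\right) = -4 + \left(\left(j^{2} + j^{2}\right) + j\right) = -4 + \left(2 j^{2} + j\right) = -4 + \left(j + 2 j^{2}\right) = -4 + j + 2 j^{2}$)
$- q{\left(\left(8 - 49\right) - 40 \right)} = - (-4 + \left(\left(8 - 49\right) - 40\right) + 2 \left(\left(8 - 49\right) - 40\right)^{2}) = - (-4 - 81 + 2 \left(-41 - 40\right)^{2}) = - (-4 - 81 + 2 \left(-81\right)^{2}) = - (-4 - 81 + 2 \cdot 6561) = - (-4 - 81 + 13122) = \left(-1\right) 13037 = -13037$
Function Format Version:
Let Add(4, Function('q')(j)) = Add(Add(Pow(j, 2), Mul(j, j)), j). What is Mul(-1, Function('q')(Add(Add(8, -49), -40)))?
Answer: -13037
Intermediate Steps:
Function('q')(j) = Add(-4, j, Mul(2, Pow(j, 2))) (Function('q')(j) = Add(-4, Add(Add(Pow(j, 2), Mul(j, j)), j)) = Add(-4, Add(Add(Pow(j, 2), Pow(j, 2)), j)) = Add(-4, Add(Mul(2, Pow(j, 2)), j)) = Add(-4, Add(j, Mul(2, Pow(j, 2)))) = Add(-4, j, Mul(2, Pow(j, 2))))
Mul(-1, Function('q')(Add(Add(8, -49), -40))) = Mul(-1, Add(-4, Add(Add(8, -49), -40), Mul(2, Pow(Add(Add(8, -49), -40), 2)))) = Mul(-1, Add(-4, Add(-41, -40), Mul(2, Pow(Add(-41, -40), 2)))) = Mul(-1, Add(-4, -81, Mul(2, Pow(-81, 2)))) = Mul(-1, Add(-4, -81, Mul(2, 6561))) = Mul(-1, Add(-4, -81, 13122)) = Mul(-1, 13037) = -13037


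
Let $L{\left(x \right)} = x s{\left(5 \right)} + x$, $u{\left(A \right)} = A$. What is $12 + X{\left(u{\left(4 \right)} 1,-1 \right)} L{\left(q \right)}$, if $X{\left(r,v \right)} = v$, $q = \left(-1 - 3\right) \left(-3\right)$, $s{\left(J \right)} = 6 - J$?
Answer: $-12$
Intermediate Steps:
$q = 12$ ($q = \left(-4\right) \left(-3\right) = 12$)
$L{\left(x \right)} = 2 x$ ($L{\left(x \right)} = x \left(6 - 5\right) + x = x 1 + x = x + x = 2 x$)
$12 + X{\left(u{\left(4 \right)} 1,-1 \right)} L{\left(q \right)} = 12 - 2 \cdot 12 = 12 - 24 = -12$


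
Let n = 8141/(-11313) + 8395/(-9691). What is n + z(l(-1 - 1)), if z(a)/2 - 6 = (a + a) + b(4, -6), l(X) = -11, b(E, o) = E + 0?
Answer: -2805089858/109634283 ≈ -25.586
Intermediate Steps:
b(E, o) = E
n = -173867066/109634283 (n = 8141*(-1/11313) + 8395*(-1/9691) = -8141/11313 - 8395/9691 = -173867066/109634283 ≈ -1.5859)
z(a) = 20 + 4*a (z(a) = 12 + 2*((a + a) + 4) = 12 + 2*(2*a + 4) = 12 + 2*(4 + 2*a) = 12 + (8 + 4*a) = 20 + 4*a)
n + z(l(-1 - 1)) = -173867066/109634283 + (20 + 4*(-11)) = -173867066/109634283 + (20 - 44) = -173867066/109634283 - 24 = -2805089858/109634283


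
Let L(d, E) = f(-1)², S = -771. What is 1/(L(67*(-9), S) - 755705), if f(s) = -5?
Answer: -1/755680 ≈ -1.3233e-6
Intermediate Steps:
L(d, E) = 25 (L(d, E) = (-5)² = 25)
1/(L(67*(-9), S) - 755705) = 1/(25 - 755705) = 1/(-755680) = -1/755680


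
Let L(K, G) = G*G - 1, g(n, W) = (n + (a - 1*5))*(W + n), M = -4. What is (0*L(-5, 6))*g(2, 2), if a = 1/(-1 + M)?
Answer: 0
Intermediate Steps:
a = -⅕ (a = 1/(-1 - 4) = 1/(-5) = -⅕ ≈ -0.20000)
g(n, W) = (-26/5 + n)*(W + n) (g(n, W) = (n + (-⅕ - 1*5))*(W + n) = (n + (-⅕ - 5))*(W + n) = (n - 26/5)*(W + n) = (-26/5 + n)*(W + n))
L(K, G) = -1 + G² (L(K, G) = G² - 1 = -1 + G²)
(0*L(-5, 6))*g(2, 2) = (0*(-1 + 6²))*(2² - 26/5*2 - 26/5*2 + 2*2) = (0*(-1 + 36))*(4 - 52/5 - 52/5 + 4) = (0*35)*(-64/5) = 0*(-64/5) = 0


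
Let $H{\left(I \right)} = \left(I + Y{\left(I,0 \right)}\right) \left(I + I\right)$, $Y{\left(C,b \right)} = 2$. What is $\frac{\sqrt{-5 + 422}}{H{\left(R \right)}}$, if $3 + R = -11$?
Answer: $\frac{\sqrt{417}}{336} \approx 0.060776$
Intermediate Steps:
$R = -14$ ($R = -3 - 11 = -14$)
$H{\left(I \right)} = 2 I \left(2 + I\right)$ ($H{\left(I \right)} = \left(I + 2\right) \left(I + I\right) = \left(2 + I\right) 2 I = 2 I \left(2 + I\right)$)
$\frac{\sqrt{-5 + 422}}{H{\left(R \right)}} = \frac{\sqrt{-5 + 422}}{2 \left(-14\right) \left(2 - 14\right)} = \frac{\sqrt{417}}{2 \left(-14\right) \left(-12\right)} = \frac{\sqrt{417}}{336}$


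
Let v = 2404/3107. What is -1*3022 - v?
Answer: -9391758/3107 ≈ -3022.8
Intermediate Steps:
v = 2404/3107 (v = 2404*(1/3107) = 2404/3107 ≈ 0.77374)
-1*3022 - v = -1*3022 - 1*2404/3107 = -3022 - 2404/3107 = -9391758/3107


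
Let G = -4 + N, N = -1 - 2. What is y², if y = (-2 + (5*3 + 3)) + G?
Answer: 81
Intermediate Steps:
N = -3
G = -7 (G = -4 - 3 = -7)
y = 9 (y = (-2 + (5*3 + 3)) - 7 = (-2 + (15 + 3)) - 7 = (-2 + 18) - 7 = 16 - 7 = 9)
y² = 9² = 81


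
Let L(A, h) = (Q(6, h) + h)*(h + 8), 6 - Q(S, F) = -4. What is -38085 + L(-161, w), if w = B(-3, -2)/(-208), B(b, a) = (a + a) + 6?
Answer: -411063951/10816 ≈ -38005.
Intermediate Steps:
B(b, a) = 6 + 2*a (B(b, a) = 2*a + 6 = 6 + 2*a)
Q(S, F) = 10 (Q(S, F) = 6 - 1*(-4) = 6 + 4 = 10)
w = -1/104 (w = (6 + 2*(-2))/(-208) = (6 - 4)*(-1/208) = 2*(-1/208) = -1/104 ≈ -0.0096154)
L(A, h) = (8 + h)*(10 + h) (L(A, h) = (10 + h)*(h + 8) = (10 + h)*(8 + h) = (8 + h)*(10 + h))
-38085 + L(-161, w) = -38085 + (80 + (-1/104)² + 18*(-1/104)) = -38085 + (80 + 1/10816 - 9/52) = -38085 + 863409/10816 = -411063951/10816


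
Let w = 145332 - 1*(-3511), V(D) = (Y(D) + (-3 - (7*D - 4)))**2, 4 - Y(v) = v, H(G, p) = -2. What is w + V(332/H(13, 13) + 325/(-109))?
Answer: 23641926292/11881 ≈ 1.9899e+6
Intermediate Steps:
Y(v) = 4 - v
V(D) = (5 - 8*D)**2 (V(D) = ((4 - D) + (-3 - (7*D - 4)))**2 = ((4 - D) + (-3 - (-4 + 7*D)))**2 = ((4 - D) + (-3 + (4 - 7*D)))**2 = ((4 - D) + (1 - 7*D))**2 = (5 - 8*D)**2)
w = 148843 (w = 145332 + 3511 = 148843)
w + V(332/H(13, 13) + 325/(-109)) = 148843 + (-5 + 8*(332/(-2) + 325/(-109)))**2 = 148843 + (-5 + 8*(332*(-1/2) + 325*(-1/109)))**2 = 148843 + (-5 + 8*(-166 - 325/109))**2 = 148843 + (-5 + 8*(-18419/109))**2 = 148843 + (-5 - 147352/109)**2 = 148843 + (-147897/109)**2 = 148843 + 21873522609/11881 = 23641926292/11881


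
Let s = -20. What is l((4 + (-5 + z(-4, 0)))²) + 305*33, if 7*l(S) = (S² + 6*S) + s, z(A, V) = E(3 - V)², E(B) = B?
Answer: 74915/7 ≈ 10702.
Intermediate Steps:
z(A, V) = (3 - V)²
l(S) = -20/7 + S²/7 + 6*S/7 (l(S) = ((S² + 6*S) - 20)/7 = (-20 + S² + 6*S)/7 = -20/7 + S²/7 + 6*S/7)
l((4 + (-5 + z(-4, 0)))²) + 305*33 = (-20/7 + ((4 + (-5 + (-3 + 0)²))²)²/7 + 6*(4 + (-5 + (-3 + 0)²))²/7) + 305*33 = (-20/7 + ((4 + (-5 + (-3)²))²)²/7 + 6*(4 + (-5 + (-3)²))²/7) + 10065 = (-20/7 + ((4 + (-5 + 9))²)²/7 + 6*(4 + (-5 + 9))²/7) + 10065 = (-20/7 + ((4 + 4)²)²/7 + 6*(4 + 4)²/7) + 10065 = (-20/7 + (8²)²/7 + (6/7)*8²) + 10065 = (-20/7 + (⅐)*64² + (6/7)*64) + 10065 = (-20/7 + (⅐)*4096 + 384/7) + 10065 = (-20/7 + 4096/7 + 384/7) + 10065 = 4460/7 + 10065 = 74915/7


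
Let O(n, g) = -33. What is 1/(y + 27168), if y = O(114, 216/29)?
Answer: 1/27135 ≈ 3.6853e-5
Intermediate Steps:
y = -33
1/(y + 27168) = 1/(-33 + 27168) = 1/27135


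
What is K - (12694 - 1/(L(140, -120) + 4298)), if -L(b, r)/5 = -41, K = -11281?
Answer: -107959424/4503 ≈ -23975.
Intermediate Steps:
L(b, r) = 205 (L(b, r) = -5*(-41) = 205)
K - (12694 - 1/(L(140, -120) + 4298)) = -11281 - (12694 - 1/(205 + 4298)) = -11281 - (12694 - 1/4503) = -11281 - 1*57161081/4503 = -11281 - 57161081/4503 = -107959424/4503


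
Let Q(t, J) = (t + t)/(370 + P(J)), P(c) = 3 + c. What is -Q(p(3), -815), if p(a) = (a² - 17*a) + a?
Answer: -3/17 ≈ -0.17647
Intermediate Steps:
p(a) = a² - 16*a
Q(t, J) = 2*t/(373 + J) (Q(t, J) = (t + t)/(370 + (3 + J)) = (2*t)/(373 + J) = 2*t/(373 + J))
-Q(p(3), -815) = -2*3*(-16 + 3)/(373 - 815) = -2*3*(-13)/(-442) = -2*(-39)*(-1)/442 = -1*3/17 = -3/17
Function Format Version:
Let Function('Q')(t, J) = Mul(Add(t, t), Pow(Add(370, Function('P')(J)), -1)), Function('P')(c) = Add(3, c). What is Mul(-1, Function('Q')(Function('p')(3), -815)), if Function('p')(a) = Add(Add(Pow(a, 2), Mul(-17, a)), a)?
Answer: Rational(-3, 17) ≈ -0.17647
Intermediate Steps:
Function('p')(a) = Add(Pow(a, 2), Mul(-16, a))
Function('Q')(t, J) = Mul(2, t, Pow(Add(373, J), -1)) (Function('Q')(t, J) = Mul(Add(t, t), Pow(Add(370, Add(3, J)), -1)) = Mul(Mul(2, t), Pow(Add(373, J), -1)) = Mul(2, t, Pow(Add(373, J), -1)))
Mul(-1, Function('Q')(Function('p')(3), -815)) = Mul(-1, Mul(2, Mul(3, Add(-16, 3)), Pow(Add(373, -815), -1))) = Mul(-1, Mul(2, Mul(3, -13), Pow(-442, -1))) = Mul(-1, Mul(2, -39, Rational(-1, 442))) = Mul(-1, Rational(3, 17)) = Rational(-3, 17)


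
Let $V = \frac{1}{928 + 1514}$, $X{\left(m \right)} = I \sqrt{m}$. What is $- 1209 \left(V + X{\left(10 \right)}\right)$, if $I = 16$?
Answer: $- \frac{403}{814} - 19344 \sqrt{10} \approx -61172.0$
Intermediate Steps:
$X{\left(m \right)} = 16 \sqrt{m}$
$V = \frac{1}{2442} \approx 0.0004095$
$- 1209 \left(V + X{\left(10 \right)}\right) = - 1209 \left(\frac{1}{2442} + 16 \sqrt{10}\right) = - \frac{403}{814} - 19344 \sqrt{10}$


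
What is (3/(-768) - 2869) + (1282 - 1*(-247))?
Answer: -343041/256 ≈ -1340.0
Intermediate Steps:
(3/(-768) - 2869) + (1282 - 1*(-247)) = (3*(-1/768) - 2869) + (1282 + 247) = (-1/256 - 2869) + 1529 = -734465/256 + 1529 = -343041/256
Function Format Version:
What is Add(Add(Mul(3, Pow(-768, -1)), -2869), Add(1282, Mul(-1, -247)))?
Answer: Rational(-343041, 256) ≈ -1340.0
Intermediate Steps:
Add(Add(Mul(3, Pow(-768, -1)), -2869), Add(1282, Mul(-1, -247))) = Add(Add(Mul(3, Rational(-1, 768)), -2869), Add(1282, 247)) = Add(Add(Rational(-1, 256), -2869), 1529) = Add(Rational(-734465, 256), 1529) = Rational(-343041, 256)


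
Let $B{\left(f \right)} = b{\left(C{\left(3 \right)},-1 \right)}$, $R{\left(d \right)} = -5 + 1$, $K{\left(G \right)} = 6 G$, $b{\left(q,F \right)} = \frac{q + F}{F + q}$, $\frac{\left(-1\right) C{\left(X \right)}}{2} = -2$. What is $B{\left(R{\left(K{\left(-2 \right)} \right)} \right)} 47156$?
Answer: $47156$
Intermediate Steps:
$C{\left(X \right)} = 4$ ($C{\left(X \right)} = \left(-2\right) \left(-2\right) = 4$)
$b{\left(q,F \right)} = 1$ ($b{\left(q,F \right)} = \frac{F + q}{F + q} = 1$)
$R{\left(d \right)} = -4$
$B{\left(f \right)} = 1$
$B{\left(R{\left(K{\left(-2 \right)} \right)} \right)} 47156 = 1 \cdot 47156 = 47156$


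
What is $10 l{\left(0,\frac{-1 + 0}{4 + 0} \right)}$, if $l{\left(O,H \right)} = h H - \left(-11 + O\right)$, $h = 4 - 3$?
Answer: $\frac{215}{2} \approx 107.5$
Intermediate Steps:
$h = 1$
$l{\left(O,H \right)} = 11 + H - O$ ($l{\left(O,H \right)} = 1 H - \left(-11 + O\right) = H - \left(-11 + O\right) = 11 + H - O$)
$10 l{\left(0,\frac{-1 + 0}{4 + 0} \right)} = 10 \left(11 + \frac{-1 + 0}{4 + 0} - 0\right) = 10 \left(11 - \frac{1}{4} + 0\right) = 10 \cdot \frac{43}{4} = \frac{215}{2}$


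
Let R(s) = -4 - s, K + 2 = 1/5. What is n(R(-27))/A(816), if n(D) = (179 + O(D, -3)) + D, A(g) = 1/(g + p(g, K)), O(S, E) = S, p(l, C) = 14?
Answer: 186750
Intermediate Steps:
K = -9/5 (K = -2 + 1/5 = -2 + ⅕ = -9/5 ≈ -1.8000)
A(g) = 1/(14 + g) (A(g) = 1/(g + 14) = 1/(14 + g))
n(D) = 179 + 2*D (n(D) = (179 + D) + D = 179 + 2*D)
n(R(-27))/A(816) = (179 + 2*(-4 - 1*(-27)))/(1/(14 + 816)) = (179 + 2*(-4 + 27))/(1/830) = (179 + 2*23)/(1/830) = (179 + 46)*830 = 225*830 = 186750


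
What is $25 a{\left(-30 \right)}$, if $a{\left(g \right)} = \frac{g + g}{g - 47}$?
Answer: $\frac{1500}{77} \approx 19.481$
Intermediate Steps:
$a{\left(g \right)} = \frac{2 g}{-47 + g}$
$25 a{\left(-30 \right)} = 25 \cdot 2 \left(-30\right) \frac{1}{-47 - 30} = 25 \cdot 2 \left(-30\right) \frac{1}{-77} = 25 \cdot 2 \left(-30\right) \left(- \frac{1}{77}\right) = 25 \cdot \frac{60}{77} = \frac{1500}{77}$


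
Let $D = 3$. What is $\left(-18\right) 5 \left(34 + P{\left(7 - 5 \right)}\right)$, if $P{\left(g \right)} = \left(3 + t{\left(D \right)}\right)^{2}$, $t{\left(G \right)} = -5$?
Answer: $-3420$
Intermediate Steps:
$P{\left(g \right)} = 4$ ($P{\left(g \right)} = \left(3 - 5\right)^{2} = \left(-2\right)^{2} = 4$)
$\left(-18\right) 5 \left(34 + P{\left(7 - 5 \right)}\right) = \left(-18\right) 5 \left(34 + 4\right) = \left(-90\right) 38 = -3420$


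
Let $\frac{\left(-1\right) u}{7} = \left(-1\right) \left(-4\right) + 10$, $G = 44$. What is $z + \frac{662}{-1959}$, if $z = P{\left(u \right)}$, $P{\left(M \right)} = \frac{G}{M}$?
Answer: $- \frac{75536}{95991} \approx -0.78691$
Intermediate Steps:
$u = -98$ ($u = - 7 \left(\left(-1\right) \left(-4\right) + 10\right) = - 7 \left(4 + 10\right) = \left(-7\right) 14 = -98$)
$P{\left(M \right)} = \frac{44}{M}$
$z = - \frac{22}{49}$ ($z = \frac{44}{-98} = 44 \left(- \frac{1}{98}\right) = - \frac{22}{49} \approx -0.44898$)
$z + \frac{662}{-1959} = - \frac{22}{49} + \frac{662}{-1959} = - \frac{22}{49} + 662 \left(- \frac{1}{1959}\right) = - \frac{22}{49} - \frac{662}{1959} = - \frac{75536}{95991}$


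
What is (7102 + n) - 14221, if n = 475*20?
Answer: 2381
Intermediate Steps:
n = 9500
(7102 + n) - 14221 = (7102 + 9500) - 14221 = 16602 - 14221 = 2381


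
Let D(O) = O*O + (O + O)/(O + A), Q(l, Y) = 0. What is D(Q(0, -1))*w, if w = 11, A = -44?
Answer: 0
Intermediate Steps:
D(O) = O² + 2*O/(-44 + O) (D(O) = O*O + (O + O)/(O - 44) = O² + (2*O)/(-44 + O) = O² + 2*O/(-44 + O))
D(Q(0, -1))*w = (0*(2 + 0² - 44*0)/(-44 + 0))*11 = (0*(2 + 0 + 0)/(-44))*11 = (0*(-1/44)*2)*11 = 0*11 = 0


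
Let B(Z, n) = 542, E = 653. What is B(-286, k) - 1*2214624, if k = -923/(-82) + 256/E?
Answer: -2214082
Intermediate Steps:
k = 623711/53546 (k = -923/(-82) + 256/653 = -923*(-1/82) + 256*(1/653) = 923/82 + 256/653 = 623711/53546 ≈ 11.648)
B(-286, k) - 1*2214624 = 542 - 1*2214624 = 542 - 2214624 = -2214082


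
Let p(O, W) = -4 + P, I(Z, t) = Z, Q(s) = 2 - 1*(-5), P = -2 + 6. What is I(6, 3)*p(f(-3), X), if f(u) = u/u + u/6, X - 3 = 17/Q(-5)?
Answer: 0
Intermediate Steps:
P = 4
Q(s) = 7 (Q(s) = 2 + 5 = 7)
X = 38/7 (X = 3 + 17/7 = 38/7 ≈ 5.4286)
f(u) = 1 + u/6 (f(u) = 1 + u*(⅙) = 1 + u/6)
p(O, W) = 0 (p(O, W) = -4 + 4 = 0)
I(6, 3)*p(f(-3), X) = 6*0 = 0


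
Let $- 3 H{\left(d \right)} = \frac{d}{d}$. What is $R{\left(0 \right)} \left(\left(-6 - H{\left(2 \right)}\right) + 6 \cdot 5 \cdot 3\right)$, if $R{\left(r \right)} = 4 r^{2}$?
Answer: $0$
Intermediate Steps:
$H{\left(d \right)} = - \frac{1}{3}$ ($H{\left(d \right)} = - \frac{d \frac{1}{d}}{3} = \left(- \frac{1}{3}\right) 1 = - \frac{1}{3}$)
$R{\left(0 \right)} \left(\left(-6 - H{\left(2 \right)}\right) + 6 \cdot 5 \cdot 3\right) = 4 \cdot 0^{2} \left(\left(-6 - - \frac{1}{3}\right) + 6 \cdot 5 \cdot 3\right) = 4 \cdot 0 \left(\left(-6 + \frac{1}{3}\right) + 30 \cdot 3\right) = 0 \left(- \frac{17}{3} + 90\right) = 0 \cdot \frac{253}{3} = 0$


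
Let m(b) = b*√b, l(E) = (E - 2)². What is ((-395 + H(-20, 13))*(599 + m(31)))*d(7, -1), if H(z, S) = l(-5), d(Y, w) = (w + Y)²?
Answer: -7461144 - 386136*√31 ≈ -9.6111e+6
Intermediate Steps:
l(E) = (-2 + E)²
d(Y, w) = (Y + w)²
m(b) = b^(3/2)
H(z, S) = 49 (H(z, S) = (-2 - 5)² = (-7)² = 49)
((-395 + H(-20, 13))*(599 + m(31)))*d(7, -1) = ((-395 + 49)*(599 + 31^(3/2)))*(7 - 1)² = -346*(599 + 31*√31)*6² = (-207254 - 10726*√31)*36 = -7461144 - 386136*√31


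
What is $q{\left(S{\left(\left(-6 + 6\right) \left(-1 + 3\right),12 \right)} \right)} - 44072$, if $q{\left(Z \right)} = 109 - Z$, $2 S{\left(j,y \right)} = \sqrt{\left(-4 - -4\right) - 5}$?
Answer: $-43963 - \frac{i \sqrt{5}}{2} \approx -43963.0 - 1.118 i$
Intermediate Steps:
$S{\left(j,y \right)} = \frac{i \sqrt{5}}{2}$ ($S{\left(j,y \right)} = \frac{\sqrt{\left(-4 - -4\right) - 5}}{2} = \frac{\sqrt{\left(-4 + 4\right) - 5}}{2} = \frac{\sqrt{0 - 5}}{2} = \frac{\sqrt{-5}}{2} = \frac{i \sqrt{5}}{2}$)
$q{\left(S{\left(\left(-6 + 6\right) \left(-1 + 3\right),12 \right)} \right)} - 44072 = \left(109 - \frac{i \sqrt{5}}{2}\right) - 44072 = -43963 - \frac{i \sqrt{5}}{2}$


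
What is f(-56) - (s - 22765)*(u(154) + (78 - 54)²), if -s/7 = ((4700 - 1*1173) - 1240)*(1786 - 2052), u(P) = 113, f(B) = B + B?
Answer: -2918348493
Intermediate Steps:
f(B) = 2*B
s = 4258394 (s = -7*((4700 - 1*1173) - 1240)*(1786 - 2052) = -7*((4700 - 1173) - 1240)*(-266) = -7*(3527 - 1240)*(-266) = -16009*(-266) = -7*(-608342) = 4258394)
f(-56) - (s - 22765)*(u(154) + (78 - 54)²) = 2*(-56) - (4258394 - 22765)*(113 + (78 - 54)²) = -112 - 4235629*(113 + 24²) = -112 - 4235629*(113 + 576) = -112 - 4235629*689 = -112 - 1*2918348381 = -112 - 2918348381 = -2918348493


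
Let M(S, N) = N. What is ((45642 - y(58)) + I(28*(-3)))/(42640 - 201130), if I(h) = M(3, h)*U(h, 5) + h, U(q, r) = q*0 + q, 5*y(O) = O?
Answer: -131506/396225 ≈ -0.33190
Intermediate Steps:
y(O) = O/5
U(q, r) = q (U(q, r) = 0 + q = q)
I(h) = h + h² (I(h) = h*h + h = h² + h = h + h²)
((45642 - y(58)) + I(28*(-3)))/(42640 - 201130) = ((45642 - 58/5) + (28*(-3))*(1 + 28*(-3)))/(42640 - 201130) = ((45642 - 1*58/5) - 84*(1 - 84))/(-158490) = ((45642 - 58/5) - 84*(-83))*(-1/158490) = (228152/5 + 6972)*(-1/158490) = (263012/5)*(-1/158490) = -131506/396225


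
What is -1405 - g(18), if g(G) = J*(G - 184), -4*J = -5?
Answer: -2395/2 ≈ -1197.5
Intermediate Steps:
J = 5/4 (J = -¼*(-5) = 5/4 ≈ 1.2500)
g(G) = -230 + 5*G/4 (g(G) = 5*(G - 184)/4 = 5*(-184 + G)/4 = -230 + 5*G/4)
-1405 - g(18) = -1405 - (-230 + (5/4)*18) = -1405 - (-230 + 45/2) = -1405 - 1*(-415/2) = -1405 + 415/2 = -2395/2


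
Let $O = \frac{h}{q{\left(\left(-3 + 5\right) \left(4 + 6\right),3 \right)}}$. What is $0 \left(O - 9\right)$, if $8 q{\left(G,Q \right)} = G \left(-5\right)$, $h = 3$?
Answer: $0$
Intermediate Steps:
$q{\left(G,Q \right)} = - \frac{5 G}{8}$ ($q{\left(G,Q \right)} = \frac{G \left(-5\right)}{8} = \frac{\left(-5\right) G}{8} = - \frac{5 G}{8}$)
$O = - \frac{6}{25}$ ($O = \frac{3}{\left(- \frac{5}{8}\right) \left(-3 + 5\right) \left(4 + 6\right)} = \frac{3}{\left(- \frac{5}{8}\right) 2 \cdot 10} = \frac{3}{\left(- \frac{5}{8}\right) 20} = \frac{3}{- \frac{25}{2}} = 3 \left(- \frac{2}{25}\right) = - \frac{6}{25} \approx -0.24$)
$0 \left(O - 9\right) = 0 \left(- \frac{6}{25} - 9\right) = 0 \left(- \frac{231}{25}\right) = 0$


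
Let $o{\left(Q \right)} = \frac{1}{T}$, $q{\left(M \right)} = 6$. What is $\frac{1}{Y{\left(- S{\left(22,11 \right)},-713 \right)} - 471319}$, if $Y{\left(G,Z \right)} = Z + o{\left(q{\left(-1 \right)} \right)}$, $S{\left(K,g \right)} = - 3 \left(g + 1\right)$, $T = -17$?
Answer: $- \frac{17}{8024545} \approx -2.1185 \cdot 10^{-6}$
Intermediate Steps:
$S{\left(K,g \right)} = -3 - 3 g$ ($S{\left(K,g \right)} = - 3 \left(1 + g\right) = -3 - 3 g$)
$o{\left(Q \right)} = - \frac{1}{17}$ ($o{\left(Q \right)} = \frac{1}{-17} = - \frac{1}{17}$)
$Y{\left(G,Z \right)} = - \frac{1}{17} + Z$ ($Y{\left(G,Z \right)} = Z - \frac{1}{17} = - \frac{1}{17} + Z$)
$\frac{1}{Y{\left(- S{\left(22,11 \right)},-713 \right)} - 471319} = \frac{1}{\left(- \frac{1}{17} - 713\right) - 471319} = \frac{1}{- \frac{12122}{17} - 471319} = \frac{1}{- \frac{8024545}{17}} = - \frac{17}{8024545}$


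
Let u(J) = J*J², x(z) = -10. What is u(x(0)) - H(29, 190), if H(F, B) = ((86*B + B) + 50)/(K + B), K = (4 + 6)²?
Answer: -30658/29 ≈ -1057.2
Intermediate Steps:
K = 100 (K = 10² = 100)
u(J) = J³
H(F, B) = (50 + 87*B)/(100 + B) (H(F, B) = ((86*B + B) + 50)/(100 + B) = (87*B + 50)/(100 + B) = (50 + 87*B)/(100 + B))
u(x(0)) - H(29, 190) = (-10)³ - (50 + 87*190)/(100 + 190) = -1000 - (50 + 16530)/290 = -1000 - 16580/290 = -1000 - 1*1658/29 = -1000 - 1658/29 = -30658/29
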